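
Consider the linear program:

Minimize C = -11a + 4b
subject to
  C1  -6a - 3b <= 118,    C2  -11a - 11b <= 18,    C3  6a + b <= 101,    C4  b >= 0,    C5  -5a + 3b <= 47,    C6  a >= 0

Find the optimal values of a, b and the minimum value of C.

a = 101/6, b = 0, minimum C = -1111/6

Vertices and C = -11a + 4b:
  (101/6, 0) → C = -1111/6
  (256/23, 787/23) → C = 332/23
  (0, 0) → C = 0
  (0, 47/3) → C = 188/3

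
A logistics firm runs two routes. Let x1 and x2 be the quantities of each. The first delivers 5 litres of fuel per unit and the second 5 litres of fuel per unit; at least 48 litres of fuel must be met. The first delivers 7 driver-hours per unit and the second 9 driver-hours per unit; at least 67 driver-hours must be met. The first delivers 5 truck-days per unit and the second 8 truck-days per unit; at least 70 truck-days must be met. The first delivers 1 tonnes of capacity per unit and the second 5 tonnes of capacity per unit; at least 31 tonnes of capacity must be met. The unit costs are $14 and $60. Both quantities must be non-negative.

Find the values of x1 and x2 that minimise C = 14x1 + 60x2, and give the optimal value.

x1 = 6, x2 = 5, minimum C = 384

Feasible corners and C = 14x1 + 60x2:
  (0, 48/5) → C = 576
  (31, 0) → C = 434
  (34/15, 22/3) → C = 7076/15
  (6, 5) → C = 384
The feasible region is unbounded (it extends along (0, 1), (1, 0)), but C strictly increases along every unbounded feasible direction, so there is no improving ray and the minimum is attained at a vertex.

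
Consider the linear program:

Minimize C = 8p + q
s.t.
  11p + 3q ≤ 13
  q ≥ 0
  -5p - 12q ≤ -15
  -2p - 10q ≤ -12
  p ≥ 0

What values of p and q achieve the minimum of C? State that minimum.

The optimum lies where -5p - 12q = -15 and p = 0.
Solving simultaneously gives p = 0, q = 5/4.

p = 0, q = 5/4, minimum C = 5/4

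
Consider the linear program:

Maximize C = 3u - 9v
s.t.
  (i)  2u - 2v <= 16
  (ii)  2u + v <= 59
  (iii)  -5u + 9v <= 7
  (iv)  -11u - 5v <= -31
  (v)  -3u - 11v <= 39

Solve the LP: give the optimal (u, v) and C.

Feasible corners and C = 3u - 9v:
  (79/4, 47/4) → C = -93/2
  (71/16, -57/16) → C = 363/8
  (61/31, 58/31) → C = -339/31

u = 71/16, v = -57/16, maximum C = 363/8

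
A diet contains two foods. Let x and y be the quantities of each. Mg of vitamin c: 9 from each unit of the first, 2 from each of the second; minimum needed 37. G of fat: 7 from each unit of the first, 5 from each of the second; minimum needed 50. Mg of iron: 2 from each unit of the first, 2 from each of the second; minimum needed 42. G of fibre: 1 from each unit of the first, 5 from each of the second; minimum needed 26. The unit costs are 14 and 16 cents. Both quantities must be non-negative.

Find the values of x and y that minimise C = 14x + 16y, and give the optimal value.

The feasible region is unbounded (it extends along (0, 1), (1, 0)), but C strictly increases along every unbounded feasible direction, so there is no improving ray and the minimum is attained at a vertex.

x = 79/4, y = 5/4, minimum C = 593/2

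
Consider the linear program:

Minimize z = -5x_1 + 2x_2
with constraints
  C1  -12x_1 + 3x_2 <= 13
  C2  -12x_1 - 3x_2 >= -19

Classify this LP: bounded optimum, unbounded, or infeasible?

unbounded

From the feasible point (1/4, 16/3), moving in the direction (-3, -12) keeps every constraint satisfied while z decreases without bound.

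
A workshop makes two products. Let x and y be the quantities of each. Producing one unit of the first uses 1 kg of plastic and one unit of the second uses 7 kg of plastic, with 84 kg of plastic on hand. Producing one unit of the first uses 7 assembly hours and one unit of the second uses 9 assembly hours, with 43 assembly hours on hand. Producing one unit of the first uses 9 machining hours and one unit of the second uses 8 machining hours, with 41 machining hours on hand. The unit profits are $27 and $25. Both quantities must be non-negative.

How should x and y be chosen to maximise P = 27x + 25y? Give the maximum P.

x = 1, y = 4, maximum P = 127

Vertices and P = 27x + 25y:
  (0, 0) → P = 0
  (0, 43/9) → P = 1075/9
  (41/9, 0) → P = 123
  (1, 4) → P = 127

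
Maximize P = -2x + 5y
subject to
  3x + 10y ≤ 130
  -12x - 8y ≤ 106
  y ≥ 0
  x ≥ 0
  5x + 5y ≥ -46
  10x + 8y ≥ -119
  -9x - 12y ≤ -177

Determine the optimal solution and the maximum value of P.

Extreme points and P = -2x + 5y:
  (130/3, 0) → P = -260/3
  (35/9, 71/6) → P = 925/18
  (59/3, 0) → P = -118/3

x = 35/9, y = 71/6, maximum P = 925/18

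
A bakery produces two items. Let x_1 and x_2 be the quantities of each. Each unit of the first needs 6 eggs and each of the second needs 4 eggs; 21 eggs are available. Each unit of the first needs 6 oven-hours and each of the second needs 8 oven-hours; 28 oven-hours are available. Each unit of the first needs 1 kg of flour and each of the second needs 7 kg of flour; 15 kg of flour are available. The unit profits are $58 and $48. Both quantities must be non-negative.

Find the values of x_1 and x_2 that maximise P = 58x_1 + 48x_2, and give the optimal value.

Vertices and P = 58x_1 + 48x_2:
  (0, 0) → P = 0
  (0, 15/7) → P = 720/7
  (7/2, 0) → P = 203
  (7/3, 7/4) → P = 658/3
  (38/17, 31/17) → P = 3692/17

x_1 = 7/3, x_2 = 7/4, maximum P = 658/3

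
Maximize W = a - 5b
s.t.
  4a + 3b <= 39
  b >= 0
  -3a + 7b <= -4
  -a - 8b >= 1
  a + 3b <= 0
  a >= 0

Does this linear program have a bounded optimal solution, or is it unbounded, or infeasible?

The boundaries 4a + 3b = 39 and a + 3b = 0 meet at (13, -13/3), but that point violates b ≥ 0. Every candidate vertex is excluded by some other constraint, so the feasible region is empty.

infeasible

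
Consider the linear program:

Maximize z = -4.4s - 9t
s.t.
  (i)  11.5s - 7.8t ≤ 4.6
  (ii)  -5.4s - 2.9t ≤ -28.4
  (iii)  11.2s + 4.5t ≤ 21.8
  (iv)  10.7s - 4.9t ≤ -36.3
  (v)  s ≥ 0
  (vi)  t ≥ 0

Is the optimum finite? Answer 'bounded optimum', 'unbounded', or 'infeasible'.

The boundaries -5.4s - 2.9t = -28.4 and 11.2s + 4.5t = 21.8 meet at (-3229/409, 10018/409), but that point violates s ≥ 0. Every candidate vertex is excluded by some other constraint, so the feasible region is empty.

infeasible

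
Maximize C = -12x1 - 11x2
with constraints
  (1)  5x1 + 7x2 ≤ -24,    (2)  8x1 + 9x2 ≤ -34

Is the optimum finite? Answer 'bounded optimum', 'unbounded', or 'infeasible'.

From the feasible point (-2, -2), moving in the direction (-7, 5) keeps every constraint satisfied while C increases without bound.

unbounded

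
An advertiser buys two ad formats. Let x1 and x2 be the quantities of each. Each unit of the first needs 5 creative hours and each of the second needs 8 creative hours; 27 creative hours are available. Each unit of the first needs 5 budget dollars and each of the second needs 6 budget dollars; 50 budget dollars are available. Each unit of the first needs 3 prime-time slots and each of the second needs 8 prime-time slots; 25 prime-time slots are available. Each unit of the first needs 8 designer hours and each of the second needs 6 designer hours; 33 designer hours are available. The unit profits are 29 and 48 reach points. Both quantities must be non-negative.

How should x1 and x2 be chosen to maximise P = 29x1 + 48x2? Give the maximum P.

Vertices and P = 29x1 + 48x2:
  (0, 0) → P = 0
  (0, 25/8) → P = 150
  (33/8, 0) → P = 957/8
  (1, 11/4) → P = 161
  (3, 3/2) → P = 159

x1 = 1, x2 = 11/4, maximum P = 161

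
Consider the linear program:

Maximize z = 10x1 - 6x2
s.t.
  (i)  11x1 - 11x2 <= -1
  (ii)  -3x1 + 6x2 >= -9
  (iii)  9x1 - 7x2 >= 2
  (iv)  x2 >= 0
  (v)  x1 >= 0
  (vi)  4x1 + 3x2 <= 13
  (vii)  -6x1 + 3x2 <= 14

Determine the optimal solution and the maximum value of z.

x1 = 20/11, x2 = 21/11, maximum z = 74/11

Extreme points and z = 10x1 - 6x2:
  (29/22, 31/22) → z = 52/11
  (20/11, 21/11) → z = 74/11
  (97/55, 109/55) → z = 316/55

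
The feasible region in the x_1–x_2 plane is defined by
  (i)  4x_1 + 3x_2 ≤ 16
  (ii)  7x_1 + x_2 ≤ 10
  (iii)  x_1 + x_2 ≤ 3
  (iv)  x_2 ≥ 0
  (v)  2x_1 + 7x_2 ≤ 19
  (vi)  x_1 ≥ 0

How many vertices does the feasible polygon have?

5

Of the 15 pairwise boundary intersections, those satisfying every inequality are:
  (7/6, 11/6)
  (10/7, 0)
  (2/5, 13/5)
  (0, 0)
  (0, 19/7)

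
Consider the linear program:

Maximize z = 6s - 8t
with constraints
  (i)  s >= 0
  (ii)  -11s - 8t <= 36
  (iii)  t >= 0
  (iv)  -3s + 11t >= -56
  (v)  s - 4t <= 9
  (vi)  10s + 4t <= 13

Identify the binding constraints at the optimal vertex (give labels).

Feasible corners and z = 6s - 8t:
  (0, 0) → z = 0
  (0, 13/4) → z = -26
  (13/10, 0) → z = 39/5

The maximum is at (13/10, 0). Substituting into each constraint, equality holds for (iii) and (vi); the remaining constraints have slack.

(iii) and (vi)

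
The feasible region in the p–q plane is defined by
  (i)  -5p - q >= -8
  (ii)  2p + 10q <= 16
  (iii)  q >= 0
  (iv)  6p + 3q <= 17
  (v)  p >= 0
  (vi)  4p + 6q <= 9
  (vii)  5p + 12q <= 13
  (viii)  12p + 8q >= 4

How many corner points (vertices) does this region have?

5

Of the 28 pairwise boundary intersections, those satisfying every inequality are:
  (8/5, 0)
  (83/55, 5/11)
  (1/3, 0)
  (0, 13/12)
  (0, 1/2)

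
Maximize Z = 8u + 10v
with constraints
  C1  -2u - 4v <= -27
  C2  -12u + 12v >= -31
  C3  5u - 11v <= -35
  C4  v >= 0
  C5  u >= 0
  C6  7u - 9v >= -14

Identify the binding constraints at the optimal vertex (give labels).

Corner points and Z = 8u + 10v:
  (761/72, 575/72) → Z = 1973/12
  (149/8, 385/24) → Z = 3713/12
  (161/32, 175/32) → Z = 1519/16

The maximum is at (149/8, 385/24). Substituting into each constraint, equality holds for C2 and C6; the remaining constraints have slack.

C2 and C6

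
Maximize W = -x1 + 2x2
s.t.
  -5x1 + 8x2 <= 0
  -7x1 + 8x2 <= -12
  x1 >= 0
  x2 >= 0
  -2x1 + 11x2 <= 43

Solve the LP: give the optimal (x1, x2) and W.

x1 = 344/39, x2 = 215/39, maximum W = 86/39

Corner points and W = -x1 + 2x2:
  (6, 15/4) → W = 3/2
  (344/39, 215/39) → W = 86/39
  (12/7, 0) → W = -12/7
The feasible region is unbounded (it extends along (11, 2), (1, 0)), but W strictly decreases along every unbounded feasible direction, so there is no improving ray and the maximum is attained at a vertex.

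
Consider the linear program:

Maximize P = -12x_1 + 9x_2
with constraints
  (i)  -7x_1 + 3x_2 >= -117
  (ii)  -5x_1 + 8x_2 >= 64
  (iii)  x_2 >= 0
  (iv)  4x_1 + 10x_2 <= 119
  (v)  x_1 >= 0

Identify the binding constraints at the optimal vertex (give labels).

(iv) and (v)

Extreme points and P = -12x_1 + 9x_2:
  (156/41, 851/82) → P = 3915/82
  (0, 8) → P = 72
  (0, 119/10) → P = 1071/10

The maximum is at (0, 119/10). Substituting into each constraint, equality holds for (iv) and (v); the remaining constraints have slack.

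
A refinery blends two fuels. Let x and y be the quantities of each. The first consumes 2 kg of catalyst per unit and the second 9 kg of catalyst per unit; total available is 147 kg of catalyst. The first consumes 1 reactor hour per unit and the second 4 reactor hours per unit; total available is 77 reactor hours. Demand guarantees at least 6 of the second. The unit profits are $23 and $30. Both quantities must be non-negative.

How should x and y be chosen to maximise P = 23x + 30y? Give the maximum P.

x = 93/2, y = 6, maximum P = 2499/2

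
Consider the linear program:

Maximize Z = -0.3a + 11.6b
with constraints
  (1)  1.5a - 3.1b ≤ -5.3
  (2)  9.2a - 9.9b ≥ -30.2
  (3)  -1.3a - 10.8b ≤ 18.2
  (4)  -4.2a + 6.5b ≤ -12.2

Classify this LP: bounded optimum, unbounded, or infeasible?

unbounded

From the feasible point (2409/109, 1352/109), moving in the direction (6.5, 4.2) keeps every constraint satisfied while Z increases without bound.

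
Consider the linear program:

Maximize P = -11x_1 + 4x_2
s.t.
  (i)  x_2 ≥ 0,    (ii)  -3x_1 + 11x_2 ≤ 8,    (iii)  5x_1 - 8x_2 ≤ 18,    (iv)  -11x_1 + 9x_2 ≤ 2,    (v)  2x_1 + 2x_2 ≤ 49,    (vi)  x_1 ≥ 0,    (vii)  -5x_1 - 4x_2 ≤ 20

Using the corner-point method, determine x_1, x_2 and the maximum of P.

Feasible corners and P = -11x_1 + 4x_2:
  (18/5, 0) → P = -198/5
  (0, 0) → P = 0
  (262/31, 94/31) → P = -2506/31
  (25/47, 41/47) → P = -111/47
  (0, 2/9) → P = 8/9

At the optimal vertex, -11x_1 + 9x_2 = 2 and x_1 = 0.
Solving simultaneously gives x_1 = 0, x_2 = 2/9.

x_1 = 0, x_2 = 2/9, maximum P = 8/9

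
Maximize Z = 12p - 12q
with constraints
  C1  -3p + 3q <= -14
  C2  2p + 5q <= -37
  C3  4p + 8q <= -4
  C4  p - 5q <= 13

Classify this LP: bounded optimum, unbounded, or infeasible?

The boundaries -3p + 3q = -14 and 2p + 5q = -37 meet at (-41/21, -139/21), but that point violates p - 5q ≤ 13. Every candidate vertex is excluded by some other constraint, so the feasible region is empty.

infeasible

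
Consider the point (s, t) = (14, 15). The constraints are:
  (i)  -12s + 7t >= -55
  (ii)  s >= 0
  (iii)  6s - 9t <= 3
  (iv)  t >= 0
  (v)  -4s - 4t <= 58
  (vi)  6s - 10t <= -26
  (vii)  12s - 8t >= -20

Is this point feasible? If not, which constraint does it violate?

Constraint (i): -12s + 7t = -63, which is not ≥ -55. All other constraints are satisfied.

not feasible — violates (i)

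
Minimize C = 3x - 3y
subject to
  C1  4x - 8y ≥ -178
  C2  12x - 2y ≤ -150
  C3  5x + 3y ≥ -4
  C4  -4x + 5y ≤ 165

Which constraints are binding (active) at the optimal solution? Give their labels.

C1 and C3

Vertices and C = 3x - 3y:
  (-211/22, 192/11) → C = -1785/22
  (-283/26, 437/26) → C = -1080/13
  (-229/23, 351/23) → C = -1740/23

The minimum is at (-283/26, 437/26). Substituting into each constraint, equality holds for C1 and C3; the remaining constraints have slack.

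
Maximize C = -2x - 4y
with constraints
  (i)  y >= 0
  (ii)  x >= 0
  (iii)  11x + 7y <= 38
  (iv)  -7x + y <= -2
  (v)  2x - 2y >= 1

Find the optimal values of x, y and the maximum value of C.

x = 1/2, y = 0, maximum C = -1

Corner points and C = -2x - 4y:
  (38/11, 0) → C = -76/11
  (1/2, 0) → C = -1
  (83/36, 65/36) → C = -71/6

The optimum lies where y = 0 and 2x - 2y = 1.
Solving simultaneously gives x = 1/2, y = 0.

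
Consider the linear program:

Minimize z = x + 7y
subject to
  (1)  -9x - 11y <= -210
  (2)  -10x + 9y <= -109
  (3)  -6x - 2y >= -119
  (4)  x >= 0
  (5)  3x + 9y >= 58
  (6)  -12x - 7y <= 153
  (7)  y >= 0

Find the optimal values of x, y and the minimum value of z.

Feasible corners and z = x + 7y:
  (3089/191, 1119/191) → z = 10922/191
  (889/48, 63/16) → z = 553/12
  (1289/74, 268/37) → z = 5041/74

The optimum lies where -9x - 11y = -210 and -6x - 2y = -119.
Solving simultaneously gives x = 889/48, y = 63/16.

x = 889/48, y = 63/16, minimum z = 553/12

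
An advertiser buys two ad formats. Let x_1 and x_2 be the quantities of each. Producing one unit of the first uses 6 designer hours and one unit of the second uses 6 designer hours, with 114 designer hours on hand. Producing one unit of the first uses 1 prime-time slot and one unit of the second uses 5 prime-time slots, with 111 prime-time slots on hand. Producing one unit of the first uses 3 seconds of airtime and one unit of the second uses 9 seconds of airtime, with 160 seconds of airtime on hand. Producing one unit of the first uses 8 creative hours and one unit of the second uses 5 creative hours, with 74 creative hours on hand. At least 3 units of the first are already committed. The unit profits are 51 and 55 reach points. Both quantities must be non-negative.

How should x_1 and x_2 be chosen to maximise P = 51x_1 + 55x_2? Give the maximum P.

x_1 = 3, x_2 = 10, maximum P = 703

Feasible corners and P = 51x_1 + 55x_2:
  (37/4, 0) → P = 1887/4
  (3, 0) → P = 153
  (3, 10) → P = 703

The binding constraints are 8x_1 + 5x_2 = 74 and x_1 = 3.
Solving simultaneously gives x_1 = 3, x_2 = 10.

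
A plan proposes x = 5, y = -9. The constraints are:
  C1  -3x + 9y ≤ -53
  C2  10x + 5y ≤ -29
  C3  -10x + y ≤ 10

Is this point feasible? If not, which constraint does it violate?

Constraint C2: 10x + 5y = 5, which is not ≤ -29. All other constraints are satisfied.

not feasible — violates C2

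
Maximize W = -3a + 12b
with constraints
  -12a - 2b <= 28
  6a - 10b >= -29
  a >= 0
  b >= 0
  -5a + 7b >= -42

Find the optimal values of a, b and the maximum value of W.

Corner points and W = -3a + 12b:
  (0, 29/10) → W = 174/5
  (623/8, 397/8) → W = 2895/8
  (0, 0) → W = 0
  (42/5, 0) → W = -126/5

At the optimal vertex, 6a - 10b = -29 and -5a + 7b = -42.
Solving simultaneously gives a = 623/8, b = 397/8.

a = 623/8, b = 397/8, maximum W = 2895/8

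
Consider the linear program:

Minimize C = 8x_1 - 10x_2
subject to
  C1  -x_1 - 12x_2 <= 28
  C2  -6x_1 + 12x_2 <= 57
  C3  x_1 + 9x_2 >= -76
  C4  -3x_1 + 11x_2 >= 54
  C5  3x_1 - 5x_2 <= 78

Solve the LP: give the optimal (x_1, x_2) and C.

x_1 = 7/10, x_2 = 51/10, minimum C = -227/5

Vertices and C = 8x_1 - 10x_2:
  (7/10, 51/10) → C = -227/5
  (407/2, 213/2) → C = 563
  (188/3, 22) → C = 844/3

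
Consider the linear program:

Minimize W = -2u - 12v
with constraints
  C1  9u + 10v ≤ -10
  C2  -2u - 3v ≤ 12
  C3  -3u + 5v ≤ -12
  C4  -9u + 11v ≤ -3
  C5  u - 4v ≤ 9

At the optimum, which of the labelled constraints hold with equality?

C1 and C3

Feasible corners and W = -2u - 12v:
  (14/15, -46/25) → W = 1516/75
  (25/23, -91/46) → W = 496/23
  (3/7, -15/7) → W = 174/7

The minimum is at (14/15, -46/25). Substituting into each constraint, equality holds for C1 and C3; the remaining constraints have slack.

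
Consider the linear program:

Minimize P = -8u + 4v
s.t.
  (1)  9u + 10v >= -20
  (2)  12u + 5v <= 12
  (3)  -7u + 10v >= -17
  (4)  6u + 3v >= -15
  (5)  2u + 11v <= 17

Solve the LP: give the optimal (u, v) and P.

u = 41/31, v = -24/31, minimum P = -424/31

Vertices and P = -8u + 4v:
  (-3/16, -293/160) → P = -233/40
  (-30/11, 5/11) → P = 260/11
  (41/31, -24/31) → P = -424/31
  (47/122, 90/61) → P = 172/61
  (-18/5, 11/5) → P = 188/5

The optimum lies where 12u + 5v = 12 and -7u + 10v = -17.
Solving simultaneously gives u = 41/31, v = -24/31.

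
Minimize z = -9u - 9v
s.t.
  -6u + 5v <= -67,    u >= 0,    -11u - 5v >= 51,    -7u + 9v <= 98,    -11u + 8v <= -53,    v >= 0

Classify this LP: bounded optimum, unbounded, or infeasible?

The boundaries -6u + 5v = -67 and u = 0 meet at (0, -67/5), but that point violates v ≥ 0. Every candidate vertex is excluded by some other constraint, so the feasible region is empty.

infeasible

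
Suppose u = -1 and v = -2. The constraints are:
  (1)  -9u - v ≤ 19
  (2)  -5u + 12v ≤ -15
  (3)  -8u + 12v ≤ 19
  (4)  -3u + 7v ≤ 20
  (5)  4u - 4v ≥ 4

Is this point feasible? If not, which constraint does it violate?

(1): 11 ≤ 19 ✓
(2): -19 ≤ -15 ✓
(3): -16 ≤ 19 ✓
(4): -11 ≤ 20 ✓
(5): 4 ≥ 4 ✓

feasible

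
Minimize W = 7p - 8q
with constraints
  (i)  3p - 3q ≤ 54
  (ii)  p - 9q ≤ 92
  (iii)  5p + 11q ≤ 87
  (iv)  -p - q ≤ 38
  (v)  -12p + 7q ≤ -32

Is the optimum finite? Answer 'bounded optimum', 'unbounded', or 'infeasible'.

Feasible corners and W = 7p - 8q:
  (35/4, -37/4) → W = 541/4
  (285/16, -3/16) → W = 2019/16
  (-356/101, -1072/101) → W = 6084/101
  (961/167, 884/167) → W = -345/167
The feasible region has finitely many vertices and no improving ray; the minimum is -345/167 at (961/167, 884/167).

bounded optimum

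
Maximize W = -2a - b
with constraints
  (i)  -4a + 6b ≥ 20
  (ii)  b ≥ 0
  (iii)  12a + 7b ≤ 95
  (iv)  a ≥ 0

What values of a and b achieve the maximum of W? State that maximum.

a = 0, b = 10/3, maximum W = -10/3

Extreme points and W = -2a - b:
  (43/10, 31/5) → W = -74/5
  (0, 10/3) → W = -10/3
  (0, 95/7) → W = -95/7

The optimum lies where -4a + 6b = 20 and a = 0.
Solving simultaneously gives a = 0, b = 10/3.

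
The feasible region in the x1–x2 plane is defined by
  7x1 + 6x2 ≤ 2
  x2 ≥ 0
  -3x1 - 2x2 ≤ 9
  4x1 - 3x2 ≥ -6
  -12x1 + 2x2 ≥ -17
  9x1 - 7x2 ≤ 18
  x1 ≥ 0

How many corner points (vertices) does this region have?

3

Pairwise boundary intersections that survive every other constraint:
  (2/7, 0)
  (0, 1/3)
  (0, 0)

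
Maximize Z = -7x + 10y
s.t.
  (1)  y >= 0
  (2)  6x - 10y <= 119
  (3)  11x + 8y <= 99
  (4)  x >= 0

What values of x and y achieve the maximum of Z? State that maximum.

x = 0, y = 99/8, maximum Z = 495/4

Feasible corners and Z = -7x + 10y:
  (9, 0) → Z = -63
  (0, 0) → Z = 0
  (0, 99/8) → Z = 495/4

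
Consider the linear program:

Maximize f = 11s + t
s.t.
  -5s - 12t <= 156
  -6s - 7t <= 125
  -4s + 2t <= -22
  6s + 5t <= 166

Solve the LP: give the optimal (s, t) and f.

s = 2772/47, t = -1766/47, maximum f = 28726/47

Feasible corners and f = 11s + t:
  (-24/29, -367/29) → f = -631/29
  (2772/47, -1766/47) → f = 28726/47
  (221/16, 133/8) → f = 2697/16

At the optimal vertex, -5s - 12t = 156 and 6s + 5t = 166.
Solving simultaneously gives s = 2772/47, t = -1766/47.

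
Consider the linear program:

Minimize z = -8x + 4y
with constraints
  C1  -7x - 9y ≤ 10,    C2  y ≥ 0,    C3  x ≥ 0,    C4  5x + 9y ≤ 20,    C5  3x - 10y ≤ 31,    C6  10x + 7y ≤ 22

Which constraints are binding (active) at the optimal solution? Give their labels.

C2 and C6

Extreme points and z = -8x + 4y:
  (0, 0) → z = 0
  (11/5, 0) → z = -88/5
  (0, 20/9) → z = 80/9
  (58/55, 18/11) → z = -104/55

The minimum is at (11/5, 0). Substituting into each constraint, equality holds for C2 and C6; the remaining constraints have slack.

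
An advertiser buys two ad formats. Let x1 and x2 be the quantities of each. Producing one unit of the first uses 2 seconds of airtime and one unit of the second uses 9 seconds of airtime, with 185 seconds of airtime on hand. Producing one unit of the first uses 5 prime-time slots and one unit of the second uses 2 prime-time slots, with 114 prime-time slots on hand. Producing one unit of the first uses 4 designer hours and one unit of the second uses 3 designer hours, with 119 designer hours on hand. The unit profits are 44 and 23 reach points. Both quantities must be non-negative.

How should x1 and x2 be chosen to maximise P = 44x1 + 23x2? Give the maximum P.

The optimum lies where 2x1 + 9x2 = 185 and 5x1 + 2x2 = 114.
Solving simultaneously gives x1 = 16, x2 = 17.

x1 = 16, x2 = 17, maximum P = 1095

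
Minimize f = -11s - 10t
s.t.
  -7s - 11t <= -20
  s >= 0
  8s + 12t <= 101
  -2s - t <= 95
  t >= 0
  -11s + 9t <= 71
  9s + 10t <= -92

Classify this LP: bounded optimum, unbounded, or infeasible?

The boundaries -7s - 11t = -20 and s = 0 meet at (0, 20/11), but that point violates 9s + 10t ≤ -92. Every candidate vertex is excluded by some other constraint, so the feasible region is empty.

infeasible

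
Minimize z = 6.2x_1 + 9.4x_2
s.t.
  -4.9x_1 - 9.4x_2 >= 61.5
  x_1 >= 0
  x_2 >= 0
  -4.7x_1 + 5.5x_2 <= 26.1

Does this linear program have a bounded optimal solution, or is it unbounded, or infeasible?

infeasible

The boundaries -4.9x_1 - 9.4x_2 = 61.5 and x_1 = 0 meet at (0, -615/94), but that point violates x_2 ≥ 0. Every candidate vertex is excluded by some other constraint, so the feasible region is empty.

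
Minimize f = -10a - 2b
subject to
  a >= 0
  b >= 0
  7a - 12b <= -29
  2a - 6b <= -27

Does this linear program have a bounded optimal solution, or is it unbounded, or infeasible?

From the feasible point (0, 9/2), moving in the direction (0, 1) keeps every constraint satisfied while f decreases without bound.

unbounded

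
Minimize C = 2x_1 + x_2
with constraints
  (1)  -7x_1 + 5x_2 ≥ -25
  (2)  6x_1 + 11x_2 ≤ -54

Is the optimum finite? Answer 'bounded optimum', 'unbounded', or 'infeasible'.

From the feasible point (5/107, -528/107), moving in the direction (-5, -7) keeps every constraint satisfied while C decreases without bound.

unbounded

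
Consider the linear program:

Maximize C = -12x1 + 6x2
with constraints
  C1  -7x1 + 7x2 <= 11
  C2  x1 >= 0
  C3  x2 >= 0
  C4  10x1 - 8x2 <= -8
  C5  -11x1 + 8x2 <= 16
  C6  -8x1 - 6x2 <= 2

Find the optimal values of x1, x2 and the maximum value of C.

Corner points and C = -12x1 + 6x2:
  (0, 11/7) → C = 66/7
  (16/7, 27/7) → C = -30/7
  (0, 1) → C = 6

The binding constraints are -7x1 + 7x2 = 11 and x1 = 0.
Solving simultaneously gives x1 = 0, x2 = 11/7.

x1 = 0, x2 = 11/7, maximum C = 66/7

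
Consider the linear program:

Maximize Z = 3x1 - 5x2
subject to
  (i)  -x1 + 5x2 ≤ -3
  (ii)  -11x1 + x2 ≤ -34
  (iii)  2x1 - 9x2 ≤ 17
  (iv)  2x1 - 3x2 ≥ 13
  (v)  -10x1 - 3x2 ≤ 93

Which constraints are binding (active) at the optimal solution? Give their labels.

(i) and (iii)

Extreme points and Z = 3x1 - 5x2:
  (58, 11) → Z = 119
  (8, 1) → Z = 19
  (11/2, -2/3) → Z = 119/6

The maximum is at (58, 11). Substituting into each constraint, equality holds for (i) and (iii); the remaining constraints have slack.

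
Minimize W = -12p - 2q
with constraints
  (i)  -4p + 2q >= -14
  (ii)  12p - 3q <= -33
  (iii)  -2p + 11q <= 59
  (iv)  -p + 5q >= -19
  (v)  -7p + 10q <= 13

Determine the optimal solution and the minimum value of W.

Corner points and W = -12p - 2q:
  (-74/19, -87/19) → W = 1062/19
  (-97/33, -25/33) → W = 1214/33
  (-51/5, -146/25) → W = 3352/25

The optimum lies where 12p - 3q = -33 and -7p + 10q = 13.
Solving simultaneously gives p = -97/33, q = -25/33.

p = -97/33, q = -25/33, minimum W = 1214/33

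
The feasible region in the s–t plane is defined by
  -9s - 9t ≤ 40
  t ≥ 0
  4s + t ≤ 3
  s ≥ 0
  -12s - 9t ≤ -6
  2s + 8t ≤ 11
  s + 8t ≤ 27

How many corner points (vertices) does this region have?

5

The feasible vertices (each the meet of two boundaries and inside every other half-plane) are:
  (3/4, 0)
  (1/2, 0)
  (13/30, 19/15)
  (0, 2/3)
  (0, 11/8)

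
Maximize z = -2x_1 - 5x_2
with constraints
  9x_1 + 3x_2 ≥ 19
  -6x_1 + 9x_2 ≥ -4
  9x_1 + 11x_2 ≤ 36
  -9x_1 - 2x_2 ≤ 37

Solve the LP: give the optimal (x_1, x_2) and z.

Vertices and z = -2x_1 - 5x_2:
  (61/33, 26/33) → z = -84/11
  (101/72, 17/8) → z = -967/72
  (368/147, 60/49) → z = -1636/147

The binding constraints are 9x_1 + 3x_2 = 19 and -6x_1 + 9x_2 = -4.
Solving simultaneously gives x_1 = 61/33, x_2 = 26/33.

x_1 = 61/33, x_2 = 26/33, maximum z = -84/11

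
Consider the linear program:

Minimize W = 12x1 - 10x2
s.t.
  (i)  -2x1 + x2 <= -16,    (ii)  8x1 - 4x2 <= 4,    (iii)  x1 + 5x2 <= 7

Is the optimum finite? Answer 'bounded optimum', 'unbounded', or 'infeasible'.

infeasible

Constraints -2x1 + x2 ≤ -16 and 8x1 - 4x2 ≤ 4 have parallel boundaries but demand opposite sides — no point can satisfy both, so the region is empty.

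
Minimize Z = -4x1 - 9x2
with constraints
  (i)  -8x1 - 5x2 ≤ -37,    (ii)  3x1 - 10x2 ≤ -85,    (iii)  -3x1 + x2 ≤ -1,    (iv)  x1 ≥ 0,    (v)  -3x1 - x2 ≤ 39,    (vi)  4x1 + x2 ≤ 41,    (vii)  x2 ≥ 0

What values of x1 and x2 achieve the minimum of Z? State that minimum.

x1 = 6, x2 = 17, minimum Z = -177

Corner points and Z = -4x1 - 9x2:
  (95/27, 86/9) → Z = -2702/27
  (325/43, 463/43) → Z = -5467/43
  (6, 17) → Z = -177

At the optimal vertex, -3x1 + x2 = -1 and 4x1 + x2 = 41.
Solving simultaneously gives x1 = 6, x2 = 17.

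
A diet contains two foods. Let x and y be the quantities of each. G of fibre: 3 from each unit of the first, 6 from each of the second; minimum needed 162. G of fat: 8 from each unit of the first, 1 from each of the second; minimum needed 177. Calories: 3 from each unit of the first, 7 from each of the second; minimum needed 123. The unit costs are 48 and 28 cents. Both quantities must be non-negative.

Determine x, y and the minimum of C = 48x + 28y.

x = 20, y = 17, minimum C = 1436

Corner points and C = 48x + 28y:
  (0, 177) → C = 4956
  (54, 0) → C = 2592
  (20, 17) → C = 1436
The feasible region is unbounded (it extends along (0, 1), (1, 0)), but C strictly increases along every unbounded feasible direction, so there is no improving ray and the minimum is attained at a vertex.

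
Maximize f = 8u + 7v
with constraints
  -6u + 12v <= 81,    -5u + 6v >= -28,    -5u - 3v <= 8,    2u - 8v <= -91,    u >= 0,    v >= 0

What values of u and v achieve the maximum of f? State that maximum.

u = 137/4, v = 191/8, maximum f = 3529/8

Corner points and f = 8u + 7v:
  (137/4, 191/8) → f = 3529/8
  (37/2, 16) → f = 260
  (55/2, 73/4) → f = 1391/4

At the optimal vertex, -6u + 12v = 81 and -5u + 6v = -28.
Solving simultaneously gives u = 137/4, v = 191/8.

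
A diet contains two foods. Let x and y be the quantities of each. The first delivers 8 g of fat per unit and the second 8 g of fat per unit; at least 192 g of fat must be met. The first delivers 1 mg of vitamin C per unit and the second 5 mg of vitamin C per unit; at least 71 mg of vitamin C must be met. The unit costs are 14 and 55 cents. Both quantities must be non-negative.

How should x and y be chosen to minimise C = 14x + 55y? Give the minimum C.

Feasible corners and C = 14x + 55y:
  (0, 24) → C = 1320
  (71, 0) → C = 994
  (49/4, 47/4) → C = 3271/4
The feasible region is unbounded (it extends along (0, 1), (1, 0)), but C strictly increases along every unbounded feasible direction, so there is no improving ray and the minimum is attained at a vertex.

x = 49/4, y = 47/4, minimum C = 3271/4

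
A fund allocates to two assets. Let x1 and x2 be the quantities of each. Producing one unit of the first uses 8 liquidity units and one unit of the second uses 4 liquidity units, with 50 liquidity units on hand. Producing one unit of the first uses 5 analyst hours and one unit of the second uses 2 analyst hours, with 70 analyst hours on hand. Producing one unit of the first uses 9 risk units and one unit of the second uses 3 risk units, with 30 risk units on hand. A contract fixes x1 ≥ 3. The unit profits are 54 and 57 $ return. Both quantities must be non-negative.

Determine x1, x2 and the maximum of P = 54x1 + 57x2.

x1 = 3, x2 = 1, maximum P = 219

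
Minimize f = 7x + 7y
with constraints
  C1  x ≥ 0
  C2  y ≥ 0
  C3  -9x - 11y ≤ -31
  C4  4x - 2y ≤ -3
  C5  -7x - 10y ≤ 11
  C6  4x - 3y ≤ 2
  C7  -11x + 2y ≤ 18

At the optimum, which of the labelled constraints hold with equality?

Extreme points and f = 7x + 7y:
  (0, 31/11) → f = 217/11
  (0, 9) → f = 63
  (29/62, 151/62) → f = 630/31
The feasible region is unbounded (it extends along (1, 2), (2, 11)), but f strictly increases along every unbounded feasible direction, so there is no improving ray and the minimum is attained at a vertex.

The minimum is at (0, 31/11). Substituting into each constraint, equality holds for C1 and C3; the remaining constraints have slack.

C1 and C3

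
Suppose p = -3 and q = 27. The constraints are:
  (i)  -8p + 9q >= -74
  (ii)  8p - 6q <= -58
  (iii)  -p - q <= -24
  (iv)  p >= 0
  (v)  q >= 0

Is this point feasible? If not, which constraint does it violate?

not feasible — violates (iv)

Constraint (iv): p = -3, which is not ≥ 0. All other constraints are satisfied.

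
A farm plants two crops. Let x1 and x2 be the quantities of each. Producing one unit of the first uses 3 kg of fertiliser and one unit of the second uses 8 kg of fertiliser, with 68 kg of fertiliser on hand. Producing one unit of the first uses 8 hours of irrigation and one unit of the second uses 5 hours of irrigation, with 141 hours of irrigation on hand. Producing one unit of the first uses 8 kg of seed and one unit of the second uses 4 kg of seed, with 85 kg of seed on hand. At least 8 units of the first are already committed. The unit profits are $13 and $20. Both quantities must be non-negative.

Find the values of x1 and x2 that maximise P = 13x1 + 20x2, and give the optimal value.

x1 = 8, x2 = 21/4, maximum P = 209

Extreme points and P = 13x1 + 20x2:
  (85/8, 0) → P = 1105/8
  (8, 0) → P = 104
  (8, 21/4) → P = 209

At the optimal vertex, 8x1 + 4x2 = 85 and x1 = 8.
Solving simultaneously gives x1 = 8, x2 = 21/4.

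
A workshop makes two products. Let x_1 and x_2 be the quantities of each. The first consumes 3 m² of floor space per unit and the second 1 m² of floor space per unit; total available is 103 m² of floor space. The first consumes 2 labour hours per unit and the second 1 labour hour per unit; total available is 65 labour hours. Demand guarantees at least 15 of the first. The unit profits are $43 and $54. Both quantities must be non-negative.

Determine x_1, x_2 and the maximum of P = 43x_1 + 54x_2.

Feasible corners and P = 43x_1 + 54x_2:
  (65/2, 0) → P = 2795/2
  (15, 0) → P = 645
  (15, 35) → P = 2535

x_1 = 15, x_2 = 35, maximum P = 2535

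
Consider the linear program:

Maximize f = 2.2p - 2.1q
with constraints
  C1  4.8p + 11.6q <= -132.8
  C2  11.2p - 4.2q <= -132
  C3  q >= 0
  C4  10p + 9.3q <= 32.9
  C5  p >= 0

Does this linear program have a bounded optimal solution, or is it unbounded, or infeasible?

infeasible

The boundaries 4.8p + 11.6q = -132.8 and q = 0 meet at (-83/3, 0), but that point violates p ≥ 0. Every candidate vertex is excluded by some other constraint, so the feasible region is empty.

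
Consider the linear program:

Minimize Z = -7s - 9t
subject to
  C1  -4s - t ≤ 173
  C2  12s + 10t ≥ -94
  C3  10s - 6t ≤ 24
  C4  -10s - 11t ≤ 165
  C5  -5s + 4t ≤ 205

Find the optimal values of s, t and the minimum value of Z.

Vertices and Z = -7s - 9t:
  (-81/43, -307/43) → Z = 3330/43
  (-1213/49, 995/49) → Z = -464/49
  (663/5, 217) → Z = -14406/5

s = 663/5, t = 217, minimum Z = -14406/5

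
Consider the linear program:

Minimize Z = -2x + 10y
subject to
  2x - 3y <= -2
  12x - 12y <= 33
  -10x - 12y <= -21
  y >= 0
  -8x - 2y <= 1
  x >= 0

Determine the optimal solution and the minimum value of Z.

x = 13/18, y = 31/27, minimum Z = 271/27

The feasible region is unbounded (it extends along (0, 1), (1, 1)), but Z strictly increases along every unbounded feasible direction, so there is no improving ray and the minimum is attained at a vertex.

At the optimal vertex, 2x - 3y = -2 and -10x - 12y = -21.
Solving simultaneously gives x = 13/18, y = 31/27.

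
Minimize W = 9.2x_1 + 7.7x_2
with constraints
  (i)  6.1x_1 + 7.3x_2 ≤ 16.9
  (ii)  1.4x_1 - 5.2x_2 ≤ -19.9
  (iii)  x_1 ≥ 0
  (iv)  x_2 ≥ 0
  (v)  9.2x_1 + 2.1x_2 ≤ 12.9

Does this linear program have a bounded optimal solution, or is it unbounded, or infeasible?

The boundaries 6.1x_1 + 7.3x_2 = 16.9 and 1.4x_1 - 5.2x_2 = -19.9 meet at (-1913/1398, 4835/1398), but that point violates x_1 ≥ 0. Every candidate vertex is excluded by some other constraint, so the feasible region is empty.

infeasible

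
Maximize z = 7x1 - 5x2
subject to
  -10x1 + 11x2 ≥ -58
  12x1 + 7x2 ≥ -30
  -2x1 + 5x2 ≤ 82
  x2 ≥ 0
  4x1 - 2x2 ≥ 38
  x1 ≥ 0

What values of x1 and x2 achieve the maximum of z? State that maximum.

Corner points and z = 7x1 - 5x2:
  (298/7, 234/7) → z = 916/7
  (151/12, 37/6) → z = 229/4
  (177/8, 101/4) → z = 229/8

x1 = 298/7, x2 = 234/7, maximum z = 916/7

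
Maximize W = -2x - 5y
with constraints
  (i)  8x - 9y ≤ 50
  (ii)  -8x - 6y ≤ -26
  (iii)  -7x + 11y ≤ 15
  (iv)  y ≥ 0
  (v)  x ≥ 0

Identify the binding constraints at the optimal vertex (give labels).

Extreme points and W = -2x - 5y:
  (137/5, 94/5) → W = -744/5
  (25/4, 0) → W = -25/2
  (98/65, 151/65) → W = -951/65
  (13/4, 0) → W = -13/2

The maximum is at (13/4, 0). Substituting into each constraint, equality holds for (ii) and (iv); the remaining constraints have slack.

(ii) and (iv)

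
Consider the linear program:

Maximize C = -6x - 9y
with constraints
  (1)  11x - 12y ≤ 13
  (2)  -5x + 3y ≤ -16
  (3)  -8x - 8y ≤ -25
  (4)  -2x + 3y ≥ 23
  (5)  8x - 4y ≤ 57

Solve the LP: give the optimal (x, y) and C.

x = 13, y = 49/3, maximum C = -225

Feasible corners and C = -6x - 9y:
  (13, 49/3) → C = -225
  (107/4, 157/4) → C = -2055/4
  (263/16, 149/8) → C = -1065/4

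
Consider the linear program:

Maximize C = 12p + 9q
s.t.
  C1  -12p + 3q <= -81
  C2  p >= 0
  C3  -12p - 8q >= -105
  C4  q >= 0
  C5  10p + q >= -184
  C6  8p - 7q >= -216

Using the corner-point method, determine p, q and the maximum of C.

p = 321/44, q = 24/11, maximum C = 1179/11

Feasible corners and C = 12p + 9q:
  (321/44, 24/11) → C = 1179/11
  (27/4, 0) → C = 81
  (35/4, 0) → C = 105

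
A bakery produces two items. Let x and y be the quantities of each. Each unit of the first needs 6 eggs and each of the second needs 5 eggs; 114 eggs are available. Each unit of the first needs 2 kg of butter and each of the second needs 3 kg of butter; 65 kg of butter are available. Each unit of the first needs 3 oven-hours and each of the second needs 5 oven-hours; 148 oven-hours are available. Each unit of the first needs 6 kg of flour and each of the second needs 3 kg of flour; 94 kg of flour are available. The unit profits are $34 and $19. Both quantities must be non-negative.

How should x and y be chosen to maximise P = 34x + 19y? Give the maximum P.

x = 32/3, y = 10, maximum P = 1658/3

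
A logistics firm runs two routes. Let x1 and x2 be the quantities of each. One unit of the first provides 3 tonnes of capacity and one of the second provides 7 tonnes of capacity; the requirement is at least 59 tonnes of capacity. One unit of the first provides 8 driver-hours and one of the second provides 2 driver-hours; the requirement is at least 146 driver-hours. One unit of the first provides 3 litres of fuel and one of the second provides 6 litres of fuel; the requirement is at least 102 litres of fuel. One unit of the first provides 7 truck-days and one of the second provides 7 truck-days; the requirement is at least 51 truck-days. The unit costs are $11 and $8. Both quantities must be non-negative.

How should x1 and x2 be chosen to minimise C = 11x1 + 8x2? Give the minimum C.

x1 = 16, x2 = 9, minimum C = 248

Corner points and C = 11x1 + 8x2:
  (0, 73) → C = 584
  (34, 0) → C = 374
  (16, 9) → C = 248
The feasible region is unbounded (it extends along (0, 1), (1, 0)), but C strictly increases along every unbounded feasible direction, so there is no improving ray and the minimum is attained at a vertex.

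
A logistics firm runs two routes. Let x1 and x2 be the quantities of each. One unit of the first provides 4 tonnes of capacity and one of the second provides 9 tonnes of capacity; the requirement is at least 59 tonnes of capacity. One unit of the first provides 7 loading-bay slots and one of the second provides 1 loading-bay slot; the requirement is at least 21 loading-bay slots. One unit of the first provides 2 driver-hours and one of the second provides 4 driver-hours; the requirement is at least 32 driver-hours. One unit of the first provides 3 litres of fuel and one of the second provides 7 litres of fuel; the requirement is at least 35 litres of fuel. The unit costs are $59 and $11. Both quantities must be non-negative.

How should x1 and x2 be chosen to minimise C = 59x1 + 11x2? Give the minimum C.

Vertices and C = 59x1 + 11x2:
  (0, 21) → C = 231
  (16, 0) → C = 944
  (2, 7) → C = 195
The feasible region is unbounded (it extends along (0, 1), (1, 0)), but C strictly increases along every unbounded feasible direction, so there is no improving ray and the minimum is attained at a vertex.

x1 = 2, x2 = 7, minimum C = 195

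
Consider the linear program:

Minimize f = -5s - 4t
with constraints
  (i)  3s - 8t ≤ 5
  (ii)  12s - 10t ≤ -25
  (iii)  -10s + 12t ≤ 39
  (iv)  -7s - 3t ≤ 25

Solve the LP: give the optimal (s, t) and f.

s = 45/22, t = 109/22, minimum f = -661/22

Corner points and f = -5s - 4t:
  (45/22, 109/22) → f = -661/22
  (-325/106, -125/106) → f = 2125/106
  (-139/38, 23/114) → f = 1993/114

The optimum lies where 12s - 10t = -25 and -10s + 12t = 39.
Solving simultaneously gives s = 45/22, t = 109/22.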